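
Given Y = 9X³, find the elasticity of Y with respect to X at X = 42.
Elasticity = 3

Elasticity = (dY/dX) · (X/Y)

dY/dX = 27·X²
At X = 42: dY/dX = 47628, Y = 666792

Elasticity = 47628 · (42 / 666792) = 3

Interpretation: for a small percentage change in X, the percentage change in Y is approximately 3.00 times as large.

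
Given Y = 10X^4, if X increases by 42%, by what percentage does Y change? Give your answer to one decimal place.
306.6%

For Y = 10X^4:
If X → X(1 + 0.42)
Then Y → Y · (1 + 0.42)^4
     ≈ Y · 4.0659

Percentage change = ((1 + 0.42)^4 − 1) × 100% ≈ 306.6%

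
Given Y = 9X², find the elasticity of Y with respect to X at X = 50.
Elasticity = 2

Elasticity = (dY/dX) · (X/Y)

dY/dX = 18·X
At X = 50: dY/dX = 900, Y = 22500

Elasticity = 900 · (50 / 22500) = 2

Interpretation: for a small percentage change in X, the percentage change in Y is approximately 2.00 times as large.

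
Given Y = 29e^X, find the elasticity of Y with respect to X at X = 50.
Elasticity = 50

Elasticity = (dY/dX) · (X/Y)

dY/dX = 29·e^X
At X = 50: dY/dX = 29·e^50, Y = 29·e^50

Elasticity = (29·e^50) · (50 / (29·e^50)) = 50

Interpretation: for a small percentage change in X, the percentage change in Y is approximately 50.00 times as large.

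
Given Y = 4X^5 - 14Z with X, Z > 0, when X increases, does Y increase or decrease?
Y increases

Taking the partial derivative:
∂Y/∂X = 20X^4

∂Y/∂X = 20X^4 > 0 (assuming positive values)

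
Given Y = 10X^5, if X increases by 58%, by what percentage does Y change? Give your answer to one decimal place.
884.7%

For Y = 10X^5:
If X → X(1 + 0.58)
Then Y → Y · (1 + 0.58)^5
     ≈ Y · 9.8466

Percentage change = ((1 + 0.58)^5 − 1) × 100% ≈ 884.7%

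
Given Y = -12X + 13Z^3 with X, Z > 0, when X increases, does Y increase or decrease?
Y decreases

Taking the partial derivative:
∂Y/∂X = -12

∂Y/∂X = -12 < 0 (assuming positive values)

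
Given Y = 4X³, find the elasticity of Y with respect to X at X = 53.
Elasticity = 3

Elasticity = (dY/dX) · (X/Y)

dY/dX = 12·X²
At X = 53: dY/dX = 33708, Y = 595508

Elasticity = 33708 · (53 / 595508) = 3

Interpretation: for a small percentage change in X, the percentage change in Y is approximately 3.00 times as large.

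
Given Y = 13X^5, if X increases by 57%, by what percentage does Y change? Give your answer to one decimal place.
853.9%

For Y = 13X^5:
If X → X(1 + 0.57)
Then Y → Y · (1 + 0.57)^5
     ≈ Y · 9.5389

Percentage change = ((1 + 0.57)^5 − 1) × 100% ≈ 853.9%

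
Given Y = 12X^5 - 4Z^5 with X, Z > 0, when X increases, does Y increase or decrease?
Y increases

Taking the partial derivative:
∂Y/∂X = 60X^4

∂Y/∂X = 60X^4 > 0 (assuming positive values)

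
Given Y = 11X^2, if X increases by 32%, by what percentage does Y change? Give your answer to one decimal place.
74.2%

For Y = 11X^2:
If X → X(1 + 0.32)
Then Y → Y · (1 + 0.32)^2
     = Y · 1.7424

Percentage change = ((1 + 0.32)^2 − 1) × 100% ≈ 74.2%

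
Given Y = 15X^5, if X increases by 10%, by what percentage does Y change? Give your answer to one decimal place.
61.1%

For Y = 15X^5:
If X → X(1 + 0.1)
Then Y → Y · (1 + 0.1)^5
     ≈ Y · 1.6105

Percentage change = ((1 + 0.1)^5 − 1) × 100% ≈ 61.1%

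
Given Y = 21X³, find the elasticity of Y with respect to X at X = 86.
Elasticity = 3

Elasticity = (dY/dX) · (X/Y)

dY/dX = 63·X²
At X = 86: dY/dX = 465948, Y = 13357176

Elasticity = 465948 · (86 / 13357176) = 3

Interpretation: for a small percentage change in X, the percentage change in Y is approximately 3.00 times as large.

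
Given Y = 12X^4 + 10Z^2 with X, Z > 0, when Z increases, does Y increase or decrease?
Y increases

Taking the partial derivative:
∂Y/∂Z = 20Z

∂Y/∂Z = 20Z > 0 (assuming positive values)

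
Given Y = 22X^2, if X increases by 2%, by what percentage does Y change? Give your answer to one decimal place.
4.0%

For Y = 22X^2:
If X → X(1 + 0.02)
Then Y → Y · (1 + 0.02)^2
     = Y · 1.0404

Percentage change = ((1 + 0.02)^2 − 1) × 100% ≈ 4.0%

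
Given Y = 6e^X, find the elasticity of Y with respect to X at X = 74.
Elasticity = 74

Elasticity = (dY/dX) · (X/Y)

dY/dX = 6·e^X
At X = 74: dY/dX = 6·e^74, Y = 6·e^74

Elasticity = (6·e^74) · (74 / (6·e^74)) = 74

Interpretation: for a small percentage change in X, the percentage change in Y is approximately 74.00 times as large.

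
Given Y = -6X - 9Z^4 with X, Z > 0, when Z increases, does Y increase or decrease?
Y decreases

Taking the partial derivative:
∂Y/∂Z = -36Z^3

∂Y/∂Z = -36Z^3 < 0 (assuming positive values)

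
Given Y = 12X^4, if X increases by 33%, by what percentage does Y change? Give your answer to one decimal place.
212.9%

For Y = 12X^4:
If X → X(1 + 0.33)
Then Y → Y · (1 + 0.33)^4
     ≈ Y · 3.1290

Percentage change = ((1 + 0.33)^4 − 1) × 100% ≈ 212.9%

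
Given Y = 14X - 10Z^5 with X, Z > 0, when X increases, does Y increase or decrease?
Y increases

Taking the partial derivative:
∂Y/∂X = 14

∂Y/∂X = 14 > 0 (assuming positive values)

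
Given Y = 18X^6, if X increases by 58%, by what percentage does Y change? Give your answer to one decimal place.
1455.8%

For Y = 18X^6:
If X → X(1 + 0.58)
Then Y → Y · (1 + 0.58)^6
     ≈ Y · 15.5576

Percentage change = ((1 + 0.58)^6 − 1) × 100% ≈ 1455.8%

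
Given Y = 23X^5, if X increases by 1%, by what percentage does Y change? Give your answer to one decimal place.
5.1%

For Y = 23X^5:
If X → X(1 + 0.01)
Then Y → Y · (1 + 0.01)^5
     ≈ Y · 1.0510

Percentage change = ((1 + 0.01)^5 − 1) × 100% ≈ 5.1%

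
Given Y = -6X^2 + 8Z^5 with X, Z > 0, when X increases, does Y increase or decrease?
Y decreases

Taking the partial derivative:
∂Y/∂X = -12X

∂Y/∂X = -12X < 0 (assuming positive values)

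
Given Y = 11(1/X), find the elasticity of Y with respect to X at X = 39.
Elasticity = -1

Elasticity = (dY/dX) · (X/Y)

dY/dX = -11/X²
At X = 39: dY/dX = -11/1521, Y = 11/39

Elasticity = (-11/1521) · (39 / (11/39)) = -1

Interpretation: for a small percentage change in X, the percentage change in Y is approximately -1.00 times as large.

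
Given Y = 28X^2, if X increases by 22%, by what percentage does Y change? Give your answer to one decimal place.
48.8%

For Y = 28X^2:
If X → X(1 + 0.22)
Then Y → Y · (1 + 0.22)^2
     = Y · 1.4884

Percentage change = ((1 + 0.22)^2 − 1) × 100% ≈ 48.8%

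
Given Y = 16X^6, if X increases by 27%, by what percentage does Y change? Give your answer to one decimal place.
319.6%

For Y = 16X^6:
If X → X(1 + 0.27)
Then Y → Y · (1 + 0.27)^6
     ≈ Y · 4.1959

Percentage change = ((1 + 0.27)^6 − 1) × 100% ≈ 319.6%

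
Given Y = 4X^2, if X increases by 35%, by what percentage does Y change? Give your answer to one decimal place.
82.3%

For Y = 4X^2:
If X → X(1 + 0.35)
Then Y → Y · (1 + 0.35)^2
     = Y · 1.8225

Percentage change = ((1 + 0.35)^2 − 1) × 100% ≈ 82.3%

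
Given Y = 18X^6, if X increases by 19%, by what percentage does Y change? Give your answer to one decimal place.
184.0%

For Y = 18X^6:
If X → X(1 + 0.19)
Then Y → Y · (1 + 0.19)^6
     ≈ Y · 2.8398

Percentage change = ((1 + 0.19)^6 − 1) × 100% ≈ 184.0%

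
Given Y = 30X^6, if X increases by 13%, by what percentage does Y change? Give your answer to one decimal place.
108.2%

For Y = 30X^6:
If X → X(1 + 0.13)
Then Y → Y · (1 + 0.13)^6
     ≈ Y · 2.0820

Percentage change = ((1 + 0.13)^6 − 1) × 100% ≈ 108.2%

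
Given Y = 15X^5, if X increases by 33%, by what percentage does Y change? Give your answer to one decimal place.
316.2%

For Y = 15X^5:
If X → X(1 + 0.33)
Then Y → Y · (1 + 0.33)^5
     ≈ Y · 4.1616

Percentage change = ((1 + 0.33)^5 − 1) × 100% ≈ 316.2%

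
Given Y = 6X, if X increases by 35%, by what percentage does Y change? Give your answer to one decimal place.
35.0%

For Y = 6X:
If X → X(1 + 0.35)
Then Y → Y · (1 + 0.35)^1
     = Y · 1.3500

Percentage change = ((1 + 0.35)^1 − 1) × 100% = 35.0%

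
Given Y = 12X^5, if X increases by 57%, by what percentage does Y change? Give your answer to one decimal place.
853.9%

For Y = 12X^5:
If X → X(1 + 0.57)
Then Y → Y · (1 + 0.57)^5
     ≈ Y · 9.5389

Percentage change = ((1 + 0.57)^5 − 1) × 100% ≈ 853.9%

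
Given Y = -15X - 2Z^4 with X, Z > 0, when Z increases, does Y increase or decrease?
Y decreases

Taking the partial derivative:
∂Y/∂Z = -8Z^3

∂Y/∂Z = -8Z^3 < 0 (assuming positive values)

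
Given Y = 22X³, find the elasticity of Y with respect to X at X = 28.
Elasticity = 3

Elasticity = (dY/dX) · (X/Y)

dY/dX = 66·X²
At X = 28: dY/dX = 51744, Y = 482944

Elasticity = 51744 · (28 / 482944) = 3

Interpretation: for a small percentage change in X, the percentage change in Y is approximately 3.00 times as large.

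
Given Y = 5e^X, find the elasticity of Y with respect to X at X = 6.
Elasticity = 6

Elasticity = (dY/dX) · (X/Y)

dY/dX = 5·e^X
At X = 6: dY/dX = 5·e^6, Y = 5·e^6

Elasticity = (5·e^6) · (6 / (5·e^6)) = 6

Interpretation: for a small percentage change in X, the percentage change in Y is approximately 6.00 times as large.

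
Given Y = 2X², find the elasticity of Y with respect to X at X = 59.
Elasticity = 2

Elasticity = (dY/dX) · (X/Y)

dY/dX = 4·X
At X = 59: dY/dX = 236, Y = 6962

Elasticity = 236 · (59 / 6962) = 2

Interpretation: for a small percentage change in X, the percentage change in Y is approximately 2.00 times as large.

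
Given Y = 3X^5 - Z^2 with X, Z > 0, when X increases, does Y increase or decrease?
Y increases

Taking the partial derivative:
∂Y/∂X = 15X^4

∂Y/∂X = 15X^4 > 0 (assuming positive values)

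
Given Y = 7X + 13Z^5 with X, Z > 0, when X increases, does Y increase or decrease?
Y increases

Taking the partial derivative:
∂Y/∂X = 7

∂Y/∂X = 7 > 0 (assuming positive values)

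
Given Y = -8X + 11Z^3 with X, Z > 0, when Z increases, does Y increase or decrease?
Y increases

Taking the partial derivative:
∂Y/∂Z = 33Z^2

∂Y/∂Z = 33Z^2 > 0 (assuming positive values)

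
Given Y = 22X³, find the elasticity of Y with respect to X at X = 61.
Elasticity = 3

Elasticity = (dY/dX) · (X/Y)

dY/dX = 66·X²
At X = 61: dY/dX = 245586, Y = 4993582

Elasticity = 245586 · (61 / 4993582) = 3

Interpretation: for a small percentage change in X, the percentage change in Y is approximately 3.00 times as large.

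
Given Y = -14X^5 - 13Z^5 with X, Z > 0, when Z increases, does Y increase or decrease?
Y decreases

Taking the partial derivative:
∂Y/∂Z = -65Z^4

∂Y/∂Z = -65Z^4 < 0 (assuming positive values)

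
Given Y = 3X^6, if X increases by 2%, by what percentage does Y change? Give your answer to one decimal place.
12.6%

For Y = 3X^6:
If X → X(1 + 0.02)
Then Y → Y · (1 + 0.02)^6
     ≈ Y · 1.1262

Percentage change = ((1 + 0.02)^6 − 1) × 100% ≈ 12.6%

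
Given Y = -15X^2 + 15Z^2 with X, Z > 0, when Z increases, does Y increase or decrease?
Y increases

Taking the partial derivative:
∂Y/∂Z = 30Z

∂Y/∂Z = 30Z > 0 (assuming positive values)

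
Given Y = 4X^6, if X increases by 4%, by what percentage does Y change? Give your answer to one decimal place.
26.5%

For Y = 4X^6:
If X → X(1 + 0.04)
Then Y → Y · (1 + 0.04)^6
     ≈ Y · 1.2653

Percentage change = ((1 + 0.04)^6 − 1) × 100% ≈ 26.5%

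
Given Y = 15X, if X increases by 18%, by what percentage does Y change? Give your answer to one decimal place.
18.0%

For Y = 15X:
If X → X(1 + 0.18)
Then Y → Y · (1 + 0.18)^1
     = Y · 1.1800

Percentage change = ((1 + 0.18)^1 − 1) × 100% = 18.0%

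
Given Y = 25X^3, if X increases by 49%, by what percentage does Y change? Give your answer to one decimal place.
230.8%

For Y = 25X^3:
If X → X(1 + 0.49)
Then Y → Y · (1 + 0.49)^3
     ≈ Y · 3.3079

Percentage change = ((1 + 0.49)^3 − 1) × 100% ≈ 230.8%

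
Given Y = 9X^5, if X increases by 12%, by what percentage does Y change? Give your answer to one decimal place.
76.2%

For Y = 9X^5:
If X → X(1 + 0.12)
Then Y → Y · (1 + 0.12)^5
     ≈ Y · 1.7623

Percentage change = ((1 + 0.12)^5 − 1) × 100% ≈ 76.2%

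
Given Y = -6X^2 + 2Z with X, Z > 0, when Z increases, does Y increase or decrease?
Y increases

Taking the partial derivative:
∂Y/∂Z = 2

∂Y/∂Z = 2 > 0 (assuming positive values)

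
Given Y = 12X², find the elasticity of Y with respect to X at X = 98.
Elasticity = 2

Elasticity = (dY/dX) · (X/Y)

dY/dX = 24·X
At X = 98: dY/dX = 2352, Y = 115248

Elasticity = 2352 · (98 / 115248) = 2

Interpretation: for a small percentage change in X, the percentage change in Y is approximately 2.00 times as large.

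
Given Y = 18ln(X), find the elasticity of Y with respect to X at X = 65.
Elasticity = 1/ln(65) ≈ 0.2396

Elasticity = (dY/dX) · (X/Y)

dY/dX = 18/X
At X = 65: dY/dX = 18/65, Y = 18·ln(65)

Elasticity = (18/65) · (65 / (18·ln(65))) = 1/ln(65) ≈ 0.2396

Interpretation: for a small percentage change in X, the percentage change in Y is approximately 0.24 times as large.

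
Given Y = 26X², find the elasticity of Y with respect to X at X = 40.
Elasticity = 2

Elasticity = (dY/dX) · (X/Y)

dY/dX = 52·X
At X = 40: dY/dX = 2080, Y = 41600

Elasticity = 2080 · (40 / 41600) = 2

Interpretation: for a small percentage change in X, the percentage change in Y is approximately 2.00 times as large.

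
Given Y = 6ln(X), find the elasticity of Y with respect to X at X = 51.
Elasticity = 1/ln(51) ≈ 0.2543

Elasticity = (dY/dX) · (X/Y)

dY/dX = 6/X
At X = 51: dY/dX = 2/17, Y = 6·ln(51)

Elasticity = (2/17) · (51 / (6·ln(51))) = 1/ln(51) ≈ 0.2543

Interpretation: for a small percentage change in X, the percentage change in Y is approximately 0.25 times as large.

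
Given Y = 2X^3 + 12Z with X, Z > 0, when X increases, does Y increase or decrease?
Y increases

Taking the partial derivative:
∂Y/∂X = 6X^2

∂Y/∂X = 6X^2 > 0 (assuming positive values)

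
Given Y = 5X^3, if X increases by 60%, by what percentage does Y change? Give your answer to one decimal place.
309.6%

For Y = 5X^3:
If X → X(1 + 0.6)
Then Y → Y · (1 + 0.6)^3
     = Y · 4.0960

Percentage change = ((1 + 0.6)^3 − 1) × 100% = 309.6%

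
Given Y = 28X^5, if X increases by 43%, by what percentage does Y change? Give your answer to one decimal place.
498.0%

For Y = 28X^5:
If X → X(1 + 0.43)
Then Y → Y · (1 + 0.43)^5
     ≈ Y · 5.9797

Percentage change = ((1 + 0.43)^5 − 1) × 100% ≈ 498.0%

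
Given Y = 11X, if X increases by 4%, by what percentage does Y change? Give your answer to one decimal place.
4.0%

For Y = 11X:
If X → X(1 + 0.04)
Then Y → Y · (1 + 0.04)^1
     = Y · 1.0400

Percentage change = ((1 + 0.04)^1 − 1) × 100% = 4.0%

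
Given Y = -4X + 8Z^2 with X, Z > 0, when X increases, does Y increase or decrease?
Y decreases

Taking the partial derivative:
∂Y/∂X = -4

∂Y/∂X = -4 < 0 (assuming positive values)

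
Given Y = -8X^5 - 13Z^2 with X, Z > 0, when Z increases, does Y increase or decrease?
Y decreases

Taking the partial derivative:
∂Y/∂Z = -26Z

∂Y/∂Z = -26Z < 0 (assuming positive values)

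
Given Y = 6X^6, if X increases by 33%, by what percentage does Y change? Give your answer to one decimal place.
453.5%

For Y = 6X^6:
If X → X(1 + 0.33)
Then Y → Y · (1 + 0.33)^6
     ≈ Y · 5.5349

Percentage change = ((1 + 0.33)^6 − 1) × 100% ≈ 453.5%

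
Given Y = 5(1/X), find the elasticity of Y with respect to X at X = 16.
Elasticity = -1

Elasticity = (dY/dX) · (X/Y)

dY/dX = -5/X²
At X = 16: dY/dX = -5/256, Y = 5/16

Elasticity = (-5/256) · (16 / (5/16)) = -1

Interpretation: for a small percentage change in X, the percentage change in Y is approximately -1.00 times as large.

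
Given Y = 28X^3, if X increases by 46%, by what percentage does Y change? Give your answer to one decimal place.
211.2%

For Y = 28X^3:
If X → X(1 + 0.46)
Then Y → Y · (1 + 0.46)^3
     ≈ Y · 3.1121

Percentage change = ((1 + 0.46)^3 − 1) × 100% ≈ 211.2%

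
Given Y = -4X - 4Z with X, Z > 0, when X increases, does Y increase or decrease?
Y decreases

Taking the partial derivative:
∂Y/∂X = -4

∂Y/∂X = -4 < 0 (assuming positive values)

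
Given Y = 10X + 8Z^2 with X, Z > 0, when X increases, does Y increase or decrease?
Y increases

Taking the partial derivative:
∂Y/∂X = 10

∂Y/∂X = 10 > 0 (assuming positive values)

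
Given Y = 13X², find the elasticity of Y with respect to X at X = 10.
Elasticity = 2

Elasticity = (dY/dX) · (X/Y)

dY/dX = 26·X
At X = 10: dY/dX = 260, Y = 1300

Elasticity = 260 · (10 / 1300) = 2

Interpretation: for a small percentage change in X, the percentage change in Y is approximately 2.00 times as large.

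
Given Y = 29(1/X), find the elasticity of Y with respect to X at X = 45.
Elasticity = -1

Elasticity = (dY/dX) · (X/Y)

dY/dX = -29/X²
At X = 45: dY/dX = -29/2025, Y = 29/45

Elasticity = (-29/2025) · (45 / (29/45)) = -1

Interpretation: for a small percentage change in X, the percentage change in Y is approximately -1.00 times as large.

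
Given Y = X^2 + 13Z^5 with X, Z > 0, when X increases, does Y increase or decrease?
Y increases

Taking the partial derivative:
∂Y/∂X = 2X

∂Y/∂X = 2X > 0 (assuming positive values)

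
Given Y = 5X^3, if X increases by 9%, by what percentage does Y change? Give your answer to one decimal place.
29.5%

For Y = 5X^3:
If X → X(1 + 0.09)
Then Y → Y · (1 + 0.09)^3
     ≈ Y · 1.2950

Percentage change = ((1 + 0.09)^3 − 1) × 100% ≈ 29.5%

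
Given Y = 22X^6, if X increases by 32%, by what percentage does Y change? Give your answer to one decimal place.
429.0%

For Y = 22X^6:
If X → X(1 + 0.32)
Then Y → Y · (1 + 0.32)^6
     ≈ Y · 5.2899

Percentage change = ((1 + 0.32)^6 − 1) × 100% ≈ 429.0%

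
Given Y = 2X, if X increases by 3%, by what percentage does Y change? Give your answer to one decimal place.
3.0%

For Y = 2X:
If X → X(1 + 0.03)
Then Y → Y · (1 + 0.03)^1
     = Y · 1.0300

Percentage change = ((1 + 0.03)^1 − 1) × 100% = 3.0%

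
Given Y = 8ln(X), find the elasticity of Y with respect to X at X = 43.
Elasticity = 1/ln(43) ≈ 0.2659

Elasticity = (dY/dX) · (X/Y)

dY/dX = 8/X
At X = 43: dY/dX = 8/43, Y = 8·ln(43)

Elasticity = (8/43) · (43 / (8·ln(43))) = 1/ln(43) ≈ 0.2659

Interpretation: for a small percentage change in X, the percentage change in Y is approximately 0.27 times as large.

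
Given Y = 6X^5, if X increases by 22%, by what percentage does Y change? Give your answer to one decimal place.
170.3%

For Y = 6X^5:
If X → X(1 + 0.22)
Then Y → Y · (1 + 0.22)^5
     ≈ Y · 2.7027

Percentage change = ((1 + 0.22)^5 − 1) × 100% ≈ 170.3%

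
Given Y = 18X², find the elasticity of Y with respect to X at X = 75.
Elasticity = 2

Elasticity = (dY/dX) · (X/Y)

dY/dX = 36·X
At X = 75: dY/dX = 2700, Y = 101250

Elasticity = 2700 · (75 / 101250) = 2

Interpretation: for a small percentage change in X, the percentage change in Y is approximately 2.00 times as large.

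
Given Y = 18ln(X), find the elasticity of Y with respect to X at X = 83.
Elasticity = 1/ln(83) ≈ 0.2263

Elasticity = (dY/dX) · (X/Y)

dY/dX = 18/X
At X = 83: dY/dX = 18/83, Y = 18·ln(83)

Elasticity = (18/83) · (83 / (18·ln(83))) = 1/ln(83) ≈ 0.2263

Interpretation: for a small percentage change in X, the percentage change in Y is approximately 0.23 times as large.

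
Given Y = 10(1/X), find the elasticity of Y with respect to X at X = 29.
Elasticity = -1

Elasticity = (dY/dX) · (X/Y)

dY/dX = -10/X²
At X = 29: dY/dX = -10/841, Y = 10/29

Elasticity = (-10/841) · (29 / (10/29)) = -1

Interpretation: for a small percentage change in X, the percentage change in Y is approximately -1.00 times as large.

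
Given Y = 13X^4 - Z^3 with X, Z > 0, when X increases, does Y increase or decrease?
Y increases

Taking the partial derivative:
∂Y/∂X = 52X^3

∂Y/∂X = 52X^3 > 0 (assuming positive values)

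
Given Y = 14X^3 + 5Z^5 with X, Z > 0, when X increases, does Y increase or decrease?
Y increases

Taking the partial derivative:
∂Y/∂X = 42X^2

∂Y/∂X = 42X^2 > 0 (assuming positive values)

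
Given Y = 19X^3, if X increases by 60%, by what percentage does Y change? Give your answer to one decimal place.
309.6%

For Y = 19X^3:
If X → X(1 + 0.6)
Then Y → Y · (1 + 0.6)^3
     = Y · 4.0960

Percentage change = ((1 + 0.6)^3 − 1) × 100% = 309.6%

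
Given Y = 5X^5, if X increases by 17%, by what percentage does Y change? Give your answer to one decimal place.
119.2%

For Y = 5X^5:
If X → X(1 + 0.17)
Then Y → Y · (1 + 0.17)^5
     ≈ Y · 2.1924

Percentage change = ((1 + 0.17)^5 − 1) × 100% ≈ 119.2%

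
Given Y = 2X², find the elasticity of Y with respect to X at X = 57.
Elasticity = 2

Elasticity = (dY/dX) · (X/Y)

dY/dX = 4·X
At X = 57: dY/dX = 228, Y = 6498

Elasticity = 228 · (57 / 6498) = 2

Interpretation: for a small percentage change in X, the percentage change in Y is approximately 2.00 times as large.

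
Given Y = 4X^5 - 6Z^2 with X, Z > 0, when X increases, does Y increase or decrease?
Y increases

Taking the partial derivative:
∂Y/∂X = 20X^4

∂Y/∂X = 20X^4 > 0 (assuming positive values)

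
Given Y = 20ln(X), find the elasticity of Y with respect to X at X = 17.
Elasticity = 1/ln(17) ≈ 0.3530

Elasticity = (dY/dX) · (X/Y)

dY/dX = 20/X
At X = 17: dY/dX = 20/17, Y = 20·ln(17)

Elasticity = (20/17) · (17 / (20·ln(17))) = 1/ln(17) ≈ 0.3530

Interpretation: for a small percentage change in X, the percentage change in Y is approximately 0.35 times as large.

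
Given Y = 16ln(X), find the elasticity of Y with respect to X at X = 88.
Elasticity = 1/ln(88) ≈ 0.2233

Elasticity = (dY/dX) · (X/Y)

dY/dX = 16/X
At X = 88: dY/dX = 2/11, Y = 16·ln(88)

Elasticity = (2/11) · (88 / (16·ln(88))) = 1/ln(88) ≈ 0.2233

Interpretation: for a small percentage change in X, the percentage change in Y is approximately 0.22 times as large.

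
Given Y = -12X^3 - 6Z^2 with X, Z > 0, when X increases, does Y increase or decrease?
Y decreases

Taking the partial derivative:
∂Y/∂X = -36X^2

∂Y/∂X = -36X^2 < 0 (assuming positive values)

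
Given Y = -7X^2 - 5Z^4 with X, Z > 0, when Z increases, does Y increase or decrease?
Y decreases

Taking the partial derivative:
∂Y/∂Z = -20Z^3

∂Y/∂Z = -20Z^3 < 0 (assuming positive values)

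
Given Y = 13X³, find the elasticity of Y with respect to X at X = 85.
Elasticity = 3

Elasticity = (dY/dX) · (X/Y)

dY/dX = 39·X²
At X = 85: dY/dX = 281775, Y = 7983625

Elasticity = 281775 · (85 / 7983625) = 3

Interpretation: for a small percentage change in X, the percentage change in Y is approximately 3.00 times as large.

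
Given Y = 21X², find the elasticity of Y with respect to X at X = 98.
Elasticity = 2

Elasticity = (dY/dX) · (X/Y)

dY/dX = 42·X
At X = 98: dY/dX = 4116, Y = 201684

Elasticity = 4116 · (98 / 201684) = 2

Interpretation: for a small percentage change in X, the percentage change in Y is approximately 2.00 times as large.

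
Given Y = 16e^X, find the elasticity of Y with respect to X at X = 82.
Elasticity = 82

Elasticity = (dY/dX) · (X/Y)

dY/dX = 16·e^X
At X = 82: dY/dX = 16·e^82, Y = 16·e^82

Elasticity = (16·e^82) · (82 / (16·e^82)) = 82

Interpretation: for a small percentage change in X, the percentage change in Y is approximately 82.00 times as large.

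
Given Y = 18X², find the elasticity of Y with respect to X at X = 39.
Elasticity = 2

Elasticity = (dY/dX) · (X/Y)

dY/dX = 36·X
At X = 39: dY/dX = 1404, Y = 27378

Elasticity = 1404 · (39 / 27378) = 2

Interpretation: for a small percentage change in X, the percentage change in Y is approximately 2.00 times as large.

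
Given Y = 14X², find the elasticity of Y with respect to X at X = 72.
Elasticity = 2

Elasticity = (dY/dX) · (X/Y)

dY/dX = 28·X
At X = 72: dY/dX = 2016, Y = 72576

Elasticity = 2016 · (72 / 72576) = 2

Interpretation: for a small percentage change in X, the percentage change in Y is approximately 2.00 times as large.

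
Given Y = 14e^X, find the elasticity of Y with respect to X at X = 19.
Elasticity = 19

Elasticity = (dY/dX) · (X/Y)

dY/dX = 14·e^X
At X = 19: dY/dX = 14·e^19, Y = 14·e^19

Elasticity = (14·e^19) · (19 / (14·e^19)) = 19

Interpretation: for a small percentage change in X, the percentage change in Y is approximately 19.00 times as large.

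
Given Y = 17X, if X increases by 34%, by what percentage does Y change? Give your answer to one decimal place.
34.0%

For Y = 17X:
If X → X(1 + 0.34)
Then Y → Y · (1 + 0.34)^1
     = Y · 1.3400

Percentage change = ((1 + 0.34)^1 − 1) × 100% = 34.0%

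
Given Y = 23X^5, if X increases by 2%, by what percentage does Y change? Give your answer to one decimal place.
10.4%

For Y = 23X^5:
If X → X(1 + 0.02)
Then Y → Y · (1 + 0.02)^5
     ≈ Y · 1.1041

Percentage change = ((1 + 0.02)^5 − 1) × 100% ≈ 10.4%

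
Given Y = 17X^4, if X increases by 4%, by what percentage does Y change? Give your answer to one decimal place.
17.0%

For Y = 17X^4:
If X → X(1 + 0.04)
Then Y → Y · (1 + 0.04)^4
     ≈ Y · 1.1699

Percentage change = ((1 + 0.04)^4 − 1) × 100% ≈ 17.0%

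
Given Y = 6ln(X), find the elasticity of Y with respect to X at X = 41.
Elasticity = 1/ln(41) ≈ 0.2693

Elasticity = (dY/dX) · (X/Y)

dY/dX = 6/X
At X = 41: dY/dX = 6/41, Y = 6·ln(41)

Elasticity = (6/41) · (41 / (6·ln(41))) = 1/ln(41) ≈ 0.2693

Interpretation: for a small percentage change in X, the percentage change in Y is approximately 0.27 times as large.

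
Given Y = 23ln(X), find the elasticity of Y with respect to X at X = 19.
Elasticity = 1/ln(19) ≈ 0.3396

Elasticity = (dY/dX) · (X/Y)

dY/dX = 23/X
At X = 19: dY/dX = 23/19, Y = 23·ln(19)

Elasticity = (23/19) · (19 / (23·ln(19))) = 1/ln(19) ≈ 0.3396

Interpretation: for a small percentage change in X, the percentage change in Y is approximately 0.34 times as large.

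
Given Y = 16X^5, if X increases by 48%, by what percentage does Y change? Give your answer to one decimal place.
610.1%

For Y = 16X^5:
If X → X(1 + 0.48)
Then Y → Y · (1 + 0.48)^5
     ≈ Y · 7.1008

Percentage change = ((1 + 0.48)^5 − 1) × 100% ≈ 610.1%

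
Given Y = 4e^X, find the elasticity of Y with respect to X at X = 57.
Elasticity = 57

Elasticity = (dY/dX) · (X/Y)

dY/dX = 4·e^X
At X = 57: dY/dX = 4·e^57, Y = 4·e^57

Elasticity = (4·e^57) · (57 / (4·e^57)) = 57

Interpretation: for a small percentage change in X, the percentage change in Y is approximately 57.00 times as large.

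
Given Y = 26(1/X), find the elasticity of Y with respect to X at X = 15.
Elasticity = -1

Elasticity = (dY/dX) · (X/Y)

dY/dX = -26/X²
At X = 15: dY/dX = -26/225, Y = 26/15

Elasticity = (-26/225) · (15 / (26/15)) = -1

Interpretation: for a small percentage change in X, the percentage change in Y is approximately -1.00 times as large.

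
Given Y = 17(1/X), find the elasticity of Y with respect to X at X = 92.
Elasticity = -1

Elasticity = (dY/dX) · (X/Y)

dY/dX = -17/X²
At X = 92: dY/dX = -17/8464, Y = 17/92

Elasticity = (-17/8464) · (92 / (17/92)) = -1

Interpretation: for a small percentage change in X, the percentage change in Y is approximately -1.00 times as large.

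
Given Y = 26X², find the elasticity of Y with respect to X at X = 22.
Elasticity = 2

Elasticity = (dY/dX) · (X/Y)

dY/dX = 52·X
At X = 22: dY/dX = 1144, Y = 12584

Elasticity = 1144 · (22 / 12584) = 2

Interpretation: for a small percentage change in X, the percentage change in Y is approximately 2.00 times as large.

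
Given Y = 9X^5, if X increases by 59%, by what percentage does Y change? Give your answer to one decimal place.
916.2%

For Y = 9X^5:
If X → X(1 + 0.59)
Then Y → Y · (1 + 0.59)^5
     ≈ Y · 10.1622

Percentage change = ((1 + 0.59)^5 − 1) × 100% ≈ 916.2%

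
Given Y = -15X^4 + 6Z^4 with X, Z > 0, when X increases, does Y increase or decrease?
Y decreases

Taking the partial derivative:
∂Y/∂X = -60X^3

∂Y/∂X = -60X^3 < 0 (assuming positive values)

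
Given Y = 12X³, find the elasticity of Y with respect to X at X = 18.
Elasticity = 3

Elasticity = (dY/dX) · (X/Y)

dY/dX = 36·X²
At X = 18: dY/dX = 11664, Y = 69984

Elasticity = 11664 · (18 / 69984) = 3

Interpretation: for a small percentage change in X, the percentage change in Y is approximately 3.00 times as large.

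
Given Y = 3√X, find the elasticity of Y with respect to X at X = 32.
Elasticity = 1/2

Elasticity = (dY/dX) · (X/Y)

dY/dX = 3/(2·√X)
At X = 32: dY/dX = 3·√2/16, Y = 12·√2

Elasticity = (3·√2/16) · (32 / (12·√2)) = 1/2

Interpretation: for a small percentage change in X, the percentage change in Y is approximately 0.50 times as large.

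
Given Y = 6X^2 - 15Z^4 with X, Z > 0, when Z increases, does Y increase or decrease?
Y decreases

Taking the partial derivative:
∂Y/∂Z = -60Z^3

∂Y/∂Z = -60Z^3 < 0 (assuming positive values)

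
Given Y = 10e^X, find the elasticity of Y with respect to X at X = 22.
Elasticity = 22

Elasticity = (dY/dX) · (X/Y)

dY/dX = 10·e^X
At X = 22: dY/dX = 10·e^22, Y = 10·e^22

Elasticity = (10·e^22) · (22 / (10·e^22)) = 22

Interpretation: for a small percentage change in X, the percentage change in Y is approximately 22.00 times as large.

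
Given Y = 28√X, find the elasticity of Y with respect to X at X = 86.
Elasticity = 1/2

Elasticity = (dY/dX) · (X/Y)

dY/dX = 14/√X
At X = 86: dY/dX = 7·√86/43, Y = 28·√86

Elasticity = (7·√86/43) · (86 / (28·√86)) = 1/2

Interpretation: for a small percentage change in X, the percentage change in Y is approximately 0.50 times as large.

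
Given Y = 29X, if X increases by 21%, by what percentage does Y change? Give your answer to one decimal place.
21.0%

For Y = 29X:
If X → X(1 + 0.21)
Then Y → Y · (1 + 0.21)^1
     = Y · 1.2100

Percentage change = ((1 + 0.21)^1 − 1) × 100% = 21.0%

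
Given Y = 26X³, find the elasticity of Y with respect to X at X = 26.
Elasticity = 3

Elasticity = (dY/dX) · (X/Y)

dY/dX = 78·X²
At X = 26: dY/dX = 52728, Y = 456976

Elasticity = 52728 · (26 / 456976) = 3

Interpretation: for a small percentage change in X, the percentage change in Y is approximately 3.00 times as large.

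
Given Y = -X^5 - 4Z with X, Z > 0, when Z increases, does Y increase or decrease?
Y decreases

Taking the partial derivative:
∂Y/∂Z = -4

∂Y/∂Z = -4 < 0 (assuming positive values)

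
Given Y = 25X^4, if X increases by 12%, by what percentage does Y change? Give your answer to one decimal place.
57.4%

For Y = 25X^4:
If X → X(1 + 0.12)
Then Y → Y · (1 + 0.12)^4
     ≈ Y · 1.5735

Percentage change = ((1 + 0.12)^4 − 1) × 100% ≈ 57.4%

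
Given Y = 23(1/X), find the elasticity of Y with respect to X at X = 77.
Elasticity = -1

Elasticity = (dY/dX) · (X/Y)

dY/dX = -23/X²
At X = 77: dY/dX = -23/5929, Y = 23/77

Elasticity = (-23/5929) · (77 / (23/77)) = -1

Interpretation: for a small percentage change in X, the percentage change in Y is approximately -1.00 times as large.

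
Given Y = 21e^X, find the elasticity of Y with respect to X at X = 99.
Elasticity = 99

Elasticity = (dY/dX) · (X/Y)

dY/dX = 21·e^X
At X = 99: dY/dX = 21·e^99, Y = 21·e^99

Elasticity = (21·e^99) · (99 / (21·e^99)) = 99

Interpretation: for a small percentage change in X, the percentage change in Y is approximately 99.00 times as large.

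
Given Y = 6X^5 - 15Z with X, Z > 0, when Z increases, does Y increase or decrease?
Y decreases

Taking the partial derivative:
∂Y/∂Z = -15

∂Y/∂Z = -15 < 0 (assuming positive values)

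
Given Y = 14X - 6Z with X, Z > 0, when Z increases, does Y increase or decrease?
Y decreases

Taking the partial derivative:
∂Y/∂Z = -6

∂Y/∂Z = -6 < 0 (assuming positive values)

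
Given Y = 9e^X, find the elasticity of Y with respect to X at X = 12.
Elasticity = 12

Elasticity = (dY/dX) · (X/Y)

dY/dX = 9·e^X
At X = 12: dY/dX = 9·e^12, Y = 9·e^12

Elasticity = (9·e^12) · (12 / (9·e^12)) = 12

Interpretation: for a small percentage change in X, the percentage change in Y is approximately 12.00 times as large.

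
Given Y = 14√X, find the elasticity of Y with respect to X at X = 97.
Elasticity = 1/2

Elasticity = (dY/dX) · (X/Y)

dY/dX = 7/√X
At X = 97: dY/dX = 7·√97/97, Y = 14·√97

Elasticity = (7·√97/97) · (97 / (14·√97)) = 1/2

Interpretation: for a small percentage change in X, the percentage change in Y is approximately 0.50 times as large.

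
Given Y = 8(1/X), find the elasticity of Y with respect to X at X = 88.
Elasticity = -1

Elasticity = (dY/dX) · (X/Y)

dY/dX = -8/X²
At X = 88: dY/dX = -1/968, Y = 1/11

Elasticity = (-1/968) · (88 / (1/11)) = -1

Interpretation: for a small percentage change in X, the percentage change in Y is approximately -1.00 times as large.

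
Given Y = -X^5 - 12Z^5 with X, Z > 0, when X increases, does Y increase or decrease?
Y decreases

Taking the partial derivative:
∂Y/∂X = -5X^4

∂Y/∂X = -5X^4 < 0 (assuming positive values)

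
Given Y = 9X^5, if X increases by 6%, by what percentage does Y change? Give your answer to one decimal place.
33.8%

For Y = 9X^5:
If X → X(1 + 0.06)
Then Y → Y · (1 + 0.06)^5
     ≈ Y · 1.3382

Percentage change = ((1 + 0.06)^5 − 1) × 100% ≈ 33.8%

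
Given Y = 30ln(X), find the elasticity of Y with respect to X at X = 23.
Elasticity = 1/ln(23) ≈ 0.3189

Elasticity = (dY/dX) · (X/Y)

dY/dX = 30/X
At X = 23: dY/dX = 30/23, Y = 30·ln(23)

Elasticity = (30/23) · (23 / (30·ln(23))) = 1/ln(23) ≈ 0.3189

Interpretation: for a small percentage change in X, the percentage change in Y is approximately 0.32 times as large.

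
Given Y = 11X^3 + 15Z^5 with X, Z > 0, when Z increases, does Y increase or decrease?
Y increases

Taking the partial derivative:
∂Y/∂Z = 75Z^4

∂Y/∂Z = 75Z^4 > 0 (assuming positive values)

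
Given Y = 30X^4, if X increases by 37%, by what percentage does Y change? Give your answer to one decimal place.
252.3%

For Y = 30X^4:
If X → X(1 + 0.37)
Then Y → Y · (1 + 0.37)^4
     ≈ Y · 3.5228

Percentage change = ((1 + 0.37)^4 − 1) × 100% ≈ 252.3%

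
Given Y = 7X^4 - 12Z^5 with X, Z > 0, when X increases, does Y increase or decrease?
Y increases

Taking the partial derivative:
∂Y/∂X = 28X^3

∂Y/∂X = 28X^3 > 0 (assuming positive values)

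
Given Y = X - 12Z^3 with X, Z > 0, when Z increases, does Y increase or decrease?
Y decreases

Taking the partial derivative:
∂Y/∂Z = -36Z^2

∂Y/∂Z = -36Z^2 < 0 (assuming positive values)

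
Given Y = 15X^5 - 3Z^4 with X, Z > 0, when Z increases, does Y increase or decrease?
Y decreases

Taking the partial derivative:
∂Y/∂Z = -12Z^3

∂Y/∂Z = -12Z^3 < 0 (assuming positive values)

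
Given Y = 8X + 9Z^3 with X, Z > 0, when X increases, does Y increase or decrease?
Y increases

Taking the partial derivative:
∂Y/∂X = 8

∂Y/∂X = 8 > 0 (assuming positive values)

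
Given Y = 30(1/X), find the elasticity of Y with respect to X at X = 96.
Elasticity = -1

Elasticity = (dY/dX) · (X/Y)

dY/dX = -30/X²
At X = 96: dY/dX = -5/1536, Y = 5/16

Elasticity = (-5/1536) · (96 / (5/16)) = -1

Interpretation: for a small percentage change in X, the percentage change in Y is approximately -1.00 times as large.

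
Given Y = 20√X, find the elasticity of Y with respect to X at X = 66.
Elasticity = 1/2

Elasticity = (dY/dX) · (X/Y)

dY/dX = 10/√X
At X = 66: dY/dX = 5·√66/33, Y = 20·√66

Elasticity = (5·√66/33) · (66 / (20·√66)) = 1/2

Interpretation: for a small percentage change in X, the percentage change in Y is approximately 0.50 times as large.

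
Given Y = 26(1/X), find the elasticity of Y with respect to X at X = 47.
Elasticity = -1

Elasticity = (dY/dX) · (X/Y)

dY/dX = -26/X²
At X = 47: dY/dX = -26/2209, Y = 26/47

Elasticity = (-26/2209) · (47 / (26/47)) = -1

Interpretation: for a small percentage change in X, the percentage change in Y is approximately -1.00 times as large.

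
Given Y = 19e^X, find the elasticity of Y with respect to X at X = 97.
Elasticity = 97

Elasticity = (dY/dX) · (X/Y)

dY/dX = 19·e^X
At X = 97: dY/dX = 19·e^97, Y = 19·e^97

Elasticity = (19·e^97) · (97 / (19·e^97)) = 97

Interpretation: for a small percentage change in X, the percentage change in Y is approximately 97.00 times as large.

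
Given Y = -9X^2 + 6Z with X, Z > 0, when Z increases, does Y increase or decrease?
Y increases

Taking the partial derivative:
∂Y/∂Z = 6

∂Y/∂Z = 6 > 0 (assuming positive values)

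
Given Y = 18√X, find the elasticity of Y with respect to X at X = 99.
Elasticity = 1/2

Elasticity = (dY/dX) · (X/Y)

dY/dX = 9/√X
At X = 99: dY/dX = 3·√11/11, Y = 54·√11

Elasticity = (3·√11/11) · (99 / (54·√11)) = 1/2

Interpretation: for a small percentage change in X, the percentage change in Y is approximately 0.50 times as large.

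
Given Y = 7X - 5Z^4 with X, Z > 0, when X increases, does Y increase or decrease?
Y increases

Taking the partial derivative:
∂Y/∂X = 7

∂Y/∂X = 7 > 0 (assuming positive values)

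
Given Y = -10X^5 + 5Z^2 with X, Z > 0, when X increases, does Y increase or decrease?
Y decreases

Taking the partial derivative:
∂Y/∂X = -50X^4

∂Y/∂X = -50X^4 < 0 (assuming positive values)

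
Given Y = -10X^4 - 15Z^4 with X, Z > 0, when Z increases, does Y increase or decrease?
Y decreases

Taking the partial derivative:
∂Y/∂Z = -60Z^3

∂Y/∂Z = -60Z^3 < 0 (assuming positive values)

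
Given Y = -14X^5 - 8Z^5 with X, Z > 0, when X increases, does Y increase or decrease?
Y decreases

Taking the partial derivative:
∂Y/∂X = -70X^4

∂Y/∂X = -70X^4 < 0 (assuming positive values)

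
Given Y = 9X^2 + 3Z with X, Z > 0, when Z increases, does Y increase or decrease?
Y increases

Taking the partial derivative:
∂Y/∂Z = 3

∂Y/∂Z = 3 > 0 (assuming positive values)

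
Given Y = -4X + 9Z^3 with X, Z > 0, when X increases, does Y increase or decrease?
Y decreases

Taking the partial derivative:
∂Y/∂X = -4

∂Y/∂X = -4 < 0 (assuming positive values)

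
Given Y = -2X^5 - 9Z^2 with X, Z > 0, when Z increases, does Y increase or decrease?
Y decreases

Taking the partial derivative:
∂Y/∂Z = -18Z

∂Y/∂Z = -18Z < 0 (assuming positive values)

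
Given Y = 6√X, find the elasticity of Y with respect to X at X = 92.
Elasticity = 1/2

Elasticity = (dY/dX) · (X/Y)

dY/dX = 3/√X
At X = 92: dY/dX = 3·√23/46, Y = 12·√23

Elasticity = (3·√23/46) · (92 / (12·√23)) = 1/2

Interpretation: for a small percentage change in X, the percentage change in Y is approximately 0.50 times as large.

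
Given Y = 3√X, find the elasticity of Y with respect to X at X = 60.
Elasticity = 1/2

Elasticity = (dY/dX) · (X/Y)

dY/dX = 3/(2·√X)
At X = 60: dY/dX = √15/20, Y = 6·√15

Elasticity = (√15/20) · (60 / (6·√15)) = 1/2

Interpretation: for a small percentage change in X, the percentage change in Y is approximately 0.50 times as large.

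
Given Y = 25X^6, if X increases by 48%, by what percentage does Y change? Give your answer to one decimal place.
950.9%

For Y = 25X^6:
If X → X(1 + 0.48)
Then Y → Y · (1 + 0.48)^6
     ≈ Y · 10.5092

Percentage change = ((1 + 0.48)^6 − 1) × 100% ≈ 950.9%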